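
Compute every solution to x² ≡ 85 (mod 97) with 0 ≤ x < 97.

45, 52

97 ≡ 1 (mod 4), so we find a root by search.
Trying successive values, 45² = 2025 ≡ 85 (mod 97). The other root is 97 − 45 = 52.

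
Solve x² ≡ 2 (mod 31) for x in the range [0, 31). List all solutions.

Since 31 ≡ 3 (mod 4), a square root of 2 is 2^((31+1)/4) = 2^8 mod 31.
Repeated squaring: 2^2≡4, 2^4≡16, 2^8≡8 (mod 31).
2^8 = 2^(8) ≡ 8 (mod 31).
Check: 8² = 64 ≡ 2 (mod 31). The two roots are 8 and 23.

8, 23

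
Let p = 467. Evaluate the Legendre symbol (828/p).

Euler's criterion: (828/467) ≡ 361^233 (mod 467).
361^2 ≡ 28 (mod 467)
361^4 ≡ 317 (mod 467)
361^8 ≡ 84 (mod 467)
361^16 ≡ 51 (mod 467)
361^32 ≡ 266 (mod 467)
361^64 ≡ 239 (mod 467)
361^128 ≡ 147 (mod 467)
361^233 = 361^(128+64+32+8+1) ≡ 1 (mod 467).
Result is 1, so (828/467) = 1.

1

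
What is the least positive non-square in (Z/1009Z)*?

(2/1009) = +1, so 2 is a residue.
(3/1009) = +1, so 3 is a residue.
(4/1009) = +1, so 4 is a residue.
(5/1009) = +1, so 5 is a residue.
(6/1009) = +1, so 6 is a residue.
(7/1009) = +1, so 7 is a residue.
(8/1009) = +1, so 8 is a residue.
(9/1009) = +1, so 9 is a residue.
(10/1009) = +1, so 10 is a residue.
(11/1009) = −1, so 11 is the smallest positive non-residue mod 1009.

11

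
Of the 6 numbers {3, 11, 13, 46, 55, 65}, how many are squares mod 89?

2

(3/89) = -1 → non-residue.
(11/89) = +1 → QR.
(13/89) = -1 → non-residue.
(46/89) = -1 → non-residue.
(55/89) = +1 → QR.
(65/89) = -1 → non-residue.
Total quadratic residues among the 6: 2.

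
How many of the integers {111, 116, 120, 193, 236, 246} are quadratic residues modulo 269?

2

(111/269) = -1 → non-residue.
(116/269) = -1 → non-residue.
(120/269) = +1 → QR.
(193/269) = -1 → non-residue.
(236/269) = -1 → non-residue.
(246/269) = +1 → QR.
Total quadratic residues among the 6: 2.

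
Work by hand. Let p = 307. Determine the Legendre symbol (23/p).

-1

Reciprocity: 23 ≡ 3 and 307 ≡ 3 (mod 4), so (23/307) = −(307/23).
Reduce top mod 23: now compute (8/23).
Pull out 2^3: since 23 ≡ 7 (mod 8), (2/23) = +1, so (2/23)^3 = +1.
Reached (1/23) = 1. Collecting the sign flips along the way, the symbol is -1.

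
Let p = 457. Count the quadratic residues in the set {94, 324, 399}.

(94/457) = +1 → QR.
(324/457) = +1 → QR.
(399/457) = +1 → QR.
Total quadratic residues among the 3: 3.

3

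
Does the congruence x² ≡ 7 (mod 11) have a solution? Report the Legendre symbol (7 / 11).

Euler's criterion: (7/11) ≡ 7^5 (mod 11).
7^2 ≡ 5 (mod 11)
7^4 ≡ 3 (mod 11)
7^5 = 7^(4+1) ≡ 10 (mod 11).
Result is 10 ≡ −1, so (7/11) = −1.

-1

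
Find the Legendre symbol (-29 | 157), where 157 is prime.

First reduce: -29 ≡ 128 (mod 157).
Pull out 2^7: since 157 ≡ 5 (mod 8), (2/157) = -1, so (2/157)^7 = -1.
Reached (1/157) = 1. Collecting the sign flips along the way, the symbol is -1.

-1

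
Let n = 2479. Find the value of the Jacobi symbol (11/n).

Reciprocity: 11 ≡ 3 and 2479 ≡ 3 (mod 4), so (11/2479) = −(2479/11).
Reduce top mod 11: now compute (4/11).
Pull out 2^2: since 11 ≡ 3 (mod 8), (2/11) = -1, so (2/11)^2 = +1.
Reached (1/11) = 1. Collecting the sign flips along the way, the symbol is -1.

-1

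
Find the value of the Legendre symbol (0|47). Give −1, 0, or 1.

0

Top reduces to 0: gcd > 1, so the symbol is 0.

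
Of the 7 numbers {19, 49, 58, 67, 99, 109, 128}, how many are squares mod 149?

(19/149) = +1 → QR.
(49/149) = +1 → QR.
(58/149) = -1 → non-residue.
(67/149) = +1 → QR.
(99/149) = -1 → non-residue.
(109/149) = -1 → non-residue.
(128/149) = -1 → non-residue.
Total quadratic residues among the 7: 3.

3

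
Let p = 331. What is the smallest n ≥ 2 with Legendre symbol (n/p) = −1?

2

(2/331) = −1, so 2 is the smallest positive non-residue mod 331.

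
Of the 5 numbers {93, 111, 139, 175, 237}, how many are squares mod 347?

(93/347) = +1 → QR.
(111/347) = -1 → non-residue.
(139/347) = -1 → non-residue.
(175/347) = -1 → non-residue.
(237/347) = -1 → non-residue.
Total quadratic residues among the 5: 1.

1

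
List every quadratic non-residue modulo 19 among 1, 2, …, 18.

Square k = 1,…,9 (k and 19−k give the same square):
1²=1, 2²=4, 3²=9, 4²=16, 5²≡6, 6²≡17, 7²≡11, 8²≡7, 9²≡5 (mod 19).
The residues are {1, 4, 5, 6, 7, 9, 11, 16, 17}; the non-residues are the remaining 9 nonzero classes.

2, 3, 8, 10, 12, 13, 14, 15, 18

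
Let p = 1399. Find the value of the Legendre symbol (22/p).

Pull out 2: since 1399 ≡ 7 (mod 8), (2/1399) = +1.
Reciprocity: 11 ≡ 3 and 1399 ≡ 3 (mod 4), so (11/1399) = −(1399/11).
Reduce top mod 11: now compute (2/11).
Pull out 2: since 11 ≡ 3 (mod 8), (2/11) = -1.
Reached (1/11) = 1. Collecting the sign flips along the way, the symbol is +1.

1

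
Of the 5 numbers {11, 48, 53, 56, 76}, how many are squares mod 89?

2

(11/89) = +1 → QR.
(48/89) = -1 → non-residue.
(53/89) = +1 → QR.
(56/89) = -1 → non-residue.
(76/89) = -1 → non-residue.
Total quadratic residues among the 5: 2.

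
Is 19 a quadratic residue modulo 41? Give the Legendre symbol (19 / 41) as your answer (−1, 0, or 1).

Reciprocity: 19 ≡ 3 and 41 ≡ 1 (mod 4), so (19/41) = +(41/19).
Reduce top mod 19: now compute (3/19).
Reciprocity: 3 ≡ 3 and 19 ≡ 3 (mod 4), so (3/19) = −(19/3).
Reduce top mod 3: now compute (1/3).
Reached (1/3) = 1. Collecting the sign flips along the way, the symbol is -1.

-1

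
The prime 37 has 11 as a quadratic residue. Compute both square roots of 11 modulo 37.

14, 23

37 ≡ 1 (mod 4), so we find a root by search.
Trying successive values, 14² = 196 ≡ 11 (mod 37). The other root is 37 − 14 = 23.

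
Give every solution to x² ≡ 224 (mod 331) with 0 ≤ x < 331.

Since 331 ≡ 3 (mod 4), a square root of 224 is 224^((331+1)/4) = 224^83 mod 331.
Repeated squaring: 224^2≡195, 224^4≡291, 224^8≡276, 224^16≡46, 224^32≡130, 224^64≡19 (mod 331).
224^83 = 224^(64+16+2+1) ≡ 104 (mod 331).
Check: 104² = 10816 ≡ 224 (mod 331). The two roots are 104 and 227.

104, 227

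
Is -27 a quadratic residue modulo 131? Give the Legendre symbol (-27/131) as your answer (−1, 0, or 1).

First reduce: -27 ≡ 104 (mod 131).
Pull out 2^3: since 131 ≡ 3 (mod 8), (2/131) = -1, so (2/131)^3 = -1.
Reciprocity: 13 ≡ 1 and 131 ≡ 3 (mod 4), so (13/131) = +(131/13).
Reduce top mod 13: now compute (1/13).
Reached (1/13) = 1. Collecting the sign flips along the way, the symbol is -1.

-1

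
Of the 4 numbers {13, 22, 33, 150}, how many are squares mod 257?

(13/257) = +1 → QR.
(22/257) = +1 → QR.
(33/257) = -1 → non-residue.
(150/257) = -1 → non-residue.
Total quadratic residues among the 4: 2.

2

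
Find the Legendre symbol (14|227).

-1

Euler's criterion: (14/227) ≡ 14^113 (mod 227).
14^2 ≡ 196 (mod 227)
14^4 ≡ 53 (mod 227)
14^8 ≡ 85 (mod 227)
14^16 ≡ 188 (mod 227)
14^32 ≡ 159 (mod 227)
14^64 ≡ 84 (mod 227)
14^113 = 14^(64+32+16+1) ≡ 226 (mod 227).
Result is 226 ≡ −1, so (14/227) = −1.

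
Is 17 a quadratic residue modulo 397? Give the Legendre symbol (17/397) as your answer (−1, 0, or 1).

-1

Euler's criterion: (17/397) ≡ 17^198 (mod 397).
17^2 ≡ 289 (mod 397)
17^4 ≡ 151 (mod 397)
17^8 ≡ 172 (mod 397)
17^16 ≡ 206 (mod 397)
17^32 ≡ 354 (mod 397)
17^64 ≡ 261 (mod 397)
17^128 ≡ 234 (mod 397)
17^198 = 17^(128+64+4+2) ≡ 396 (mod 397).
Result is 396 ≡ −1, so (17/397) = −1.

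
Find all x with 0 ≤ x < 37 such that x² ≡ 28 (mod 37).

37 ≡ 1 (mod 4), so we find a root by search.
Trying successive values, 18² = 324 ≡ 28 (mod 37). The other root is 37 − 18 = 19.

18, 19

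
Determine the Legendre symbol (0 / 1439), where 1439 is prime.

0

Top reduces to 0: gcd > 1, so the symbol is 0.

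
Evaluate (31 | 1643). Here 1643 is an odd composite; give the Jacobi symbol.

0

Reciprocity: 31 ≡ 3 and 1643 ≡ 3 (mod 4), so (31/1643) = −(1643/31).
Reduce top mod 31: now compute (0/31).
Top reduces to 0: gcd > 1, so the symbol is 0.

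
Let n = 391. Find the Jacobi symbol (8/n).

Pull out 2^3: since 391 ≡ 7 (mod 8), (2/391) = +1, so (2/391)^3 = +1.
Reached (1/391) = 1. Collecting the sign flips along the way, the symbol is +1.

1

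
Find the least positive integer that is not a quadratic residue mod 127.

(2/127) = +1, so 2 is a residue.
(3/127) = −1, so 3 is the smallest positive non-residue mod 127.

3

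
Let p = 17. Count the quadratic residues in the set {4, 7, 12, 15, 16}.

(4/17) = +1 → QR.
(7/17) = -1 → non-residue.
(12/17) = -1 → non-residue.
(15/17) = +1 → QR.
(16/17) = +1 → QR.
Total quadratic residues among the 5: 3.

3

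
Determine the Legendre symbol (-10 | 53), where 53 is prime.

1

Euler's criterion: (-10/53) ≡ 43^26 (mod 53).
43^2 ≡ 47 (mod 53)
43^4 ≡ 36 (mod 53)
43^8 ≡ 24 (mod 53)
43^16 ≡ 46 (mod 53)
43^26 = 43^(16+8+2) ≡ 1 (mod 53).
Result is 1, so (-10/53) = 1.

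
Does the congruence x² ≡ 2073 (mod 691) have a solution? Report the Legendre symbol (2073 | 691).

0

First reduce: 2073 ≡ 0 (mod 691).
Top reduces to 0: gcd > 1, so the symbol is 0.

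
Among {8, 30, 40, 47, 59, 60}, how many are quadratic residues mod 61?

2

(8/61) = -1 → non-residue.
(30/61) = -1 → non-residue.
(40/61) = -1 → non-residue.
(47/61) = +1 → QR.
(59/61) = -1 → non-residue.
(60/61) = +1 → QR.
Total quadratic residues among the 6: 2.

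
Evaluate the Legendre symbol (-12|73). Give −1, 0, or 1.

1

First reduce: -12 ≡ 61 (mod 73).
Reciprocity: 61 ≡ 1 and 73 ≡ 1 (mod 4), so (61/73) = +(73/61).
Reduce top mod 61: now compute (12/61).
Pull out 2^2: since 61 ≡ 5 (mod 8), (2/61) = -1, so (2/61)^2 = +1.
Reciprocity: 3 ≡ 3 and 61 ≡ 1 (mod 4), so (3/61) = +(61/3).
Reduce top mod 3: now compute (1/3).
Reached (1/3) = 1. Collecting the sign flips along the way, the symbol is +1.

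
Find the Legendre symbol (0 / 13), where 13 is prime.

Top reduces to 0: gcd > 1, so the symbol is 0.

0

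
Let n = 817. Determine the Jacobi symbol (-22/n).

First reduce: -22 ≡ 795 (mod 817).
Reciprocity: 795 ≡ 3 and 817 ≡ 1 (mod 4), so (795/817) = +(817/795).
Reduce top mod 795: now compute (22/795).
Pull out 2: since 795 ≡ 3 (mod 8), (2/795) = -1.
Reciprocity: 11 ≡ 3 and 795 ≡ 3 (mod 4), so (11/795) = −(795/11).
Reduce top mod 11: now compute (3/11).
Reciprocity: 3 ≡ 3 and 11 ≡ 3 (mod 4), so (3/11) = −(11/3).
Reduce top mod 3: now compute (2/3).
Pull out 2: since 3 ≡ 3 (mod 8), (2/3) = -1.
Reached (1/3) = 1. Collecting the sign flips along the way, the symbol is +1.

1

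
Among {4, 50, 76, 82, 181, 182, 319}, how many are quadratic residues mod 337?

(4/337) = +1 → QR.
(50/337) = +1 → QR.
(76/337) = -1 → non-residue.
(82/337) = +1 → QR.
(181/337) = +1 → QR.
(182/337) = +1 → QR.
(319/337) = +1 → QR.
Total quadratic residues among the 7: 6.

6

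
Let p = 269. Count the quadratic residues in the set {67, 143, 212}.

(67/269) = +1 → QR.
(143/269) = +1 → QR.
(212/269) = +1 → QR.
Total quadratic residues among the 3: 3.

3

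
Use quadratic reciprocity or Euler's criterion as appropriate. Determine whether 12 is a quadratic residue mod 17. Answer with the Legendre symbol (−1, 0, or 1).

-1

Pull out 2^2: since 17 ≡ 1 (mod 8), (2/17) = +1, so (2/17)^2 = +1.
Reciprocity: 3 ≡ 3 and 17 ≡ 1 (mod 4), so (3/17) = +(17/3).
Reduce top mod 3: now compute (2/3).
Pull out 2: since 3 ≡ 3 (mod 8), (2/3) = -1.
Reached (1/3) = 1. Collecting the sign flips along the way, the symbol is -1.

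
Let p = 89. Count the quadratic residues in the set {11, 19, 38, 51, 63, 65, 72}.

2

(11/89) = +1 → QR.
(19/89) = -1 → non-residue.
(38/89) = -1 → non-residue.
(51/89) = -1 → non-residue.
(63/89) = -1 → non-residue.
(65/89) = -1 → non-residue.
(72/89) = +1 → QR.
Total quadratic residues among the 7: 2.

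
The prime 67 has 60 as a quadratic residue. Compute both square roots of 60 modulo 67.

Since 67 ≡ 3 (mod 4), a square root of 60 is 60^((67+1)/4) = 60^17 mod 67.
Repeated squaring: 60^2≡49, 60^4≡56, 60^8≡54, 60^16≡35 (mod 67).
60^17 = 60^(16+1) ≡ 23 (mod 67).
Check: 23² = 529 ≡ 60 (mod 67). The two roots are 23 and 44.

23, 44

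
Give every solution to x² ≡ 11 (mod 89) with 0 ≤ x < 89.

89 ≡ 1 (mod 4), so we find a root by search.
Trying successive values, 10² = 100 ≡ 11 (mod 89). The other root is 89 − 10 = 79.

10, 79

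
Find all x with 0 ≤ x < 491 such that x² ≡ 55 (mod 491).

163, 328

Since 491 ≡ 3 (mod 4), a square root of 55 is 55^((491+1)/4) = 55^123 mod 491.
Repeated squaring: 55^2≡79, 55^4≡349, 55^8≡33, 55^16≡107, 55^32≡156, 55^64≡277 (mod 491).
55^123 = 55^(64+32+16+8+2+1) ≡ 163 (mod 491).
Check: 163² = 26569 ≡ 55 (mod 491). The two roots are 163 and 328.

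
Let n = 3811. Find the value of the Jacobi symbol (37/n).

Reciprocity: 37 ≡ 1 and 3811 ≡ 3 (mod 4), so (37/3811) = +(3811/37).
Reduce top mod 37: now compute (0/37).
Top reduces to 0: gcd > 1, so the symbol is 0.

0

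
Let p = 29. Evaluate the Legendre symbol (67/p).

First reduce: 67 ≡ 9 (mod 29).
Reciprocity: 9 ≡ 1 and 29 ≡ 1 (mod 4), so (9/29) = +(29/9).
Reduce top mod 9: now compute (2/9).
Pull out 2: since 9 ≡ 1 (mod 8), (2/9) = +1.
Reached (1/9) = 1. Collecting the sign flips along the way, the symbol is +1.

1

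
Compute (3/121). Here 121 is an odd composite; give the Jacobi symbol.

Reciprocity: 3 ≡ 3 and 121 ≡ 1 (mod 4), so (3/121) = +(121/3).
Reduce top mod 3: now compute (1/3).
Reached (1/3) = 1. Collecting the sign flips along the way, the symbol is +1.

1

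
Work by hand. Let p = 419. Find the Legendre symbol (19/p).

-1

Reciprocity: 19 ≡ 3 and 419 ≡ 3 (mod 4), so (19/419) = −(419/19).
Reduce top mod 19: now compute (1/19).
Reached (1/19) = 1. Collecting the sign flips along the way, the symbol is -1.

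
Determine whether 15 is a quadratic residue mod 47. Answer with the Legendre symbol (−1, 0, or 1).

-1

Euler's criterion: (15/47) ≡ 15^23 (mod 47).
15^2 ≡ 37 (mod 47)
15^4 ≡ 6 (mod 47)
15^8 ≡ 36 (mod 47)
15^16 ≡ 27 (mod 47)
15^23 = 15^(16+4+2+1) ≡ 46 (mod 47).
Result is 46 ≡ −1, so (15/47) = −1.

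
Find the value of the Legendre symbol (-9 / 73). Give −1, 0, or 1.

1

Euler's criterion: (-9/73) ≡ 64^36 (mod 73).
64^2 ≡ 8 (mod 73)
64^4 ≡ 64 (mod 73)
64^8 ≡ 8 (mod 73)
64^16 ≡ 64 (mod 73)
64^32 ≡ 8 (mod 73)
64^36 = 64^(32+4) ≡ 1 (mod 73).
Result is 1, so (-9/73) = 1.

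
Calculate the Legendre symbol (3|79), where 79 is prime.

Euler's criterion: (3/79) ≡ 3^39 (mod 79).
3^2 ≡ 9 (mod 79)
3^4 ≡ 2 (mod 79)
3^8 ≡ 4 (mod 79)
3^16 ≡ 16 (mod 79)
3^32 ≡ 19 (mod 79)
3^39 = 3^(32+4+2+1) ≡ 78 (mod 79).
Result is 78 ≡ −1, so (3/79) = −1.

-1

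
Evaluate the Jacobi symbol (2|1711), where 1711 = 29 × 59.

Pull out 2: since 1711 ≡ 7 (mod 8), (2/1711) = +1.
Reached (1/1711) = 1. Collecting the sign flips along the way, the symbol is +1.

1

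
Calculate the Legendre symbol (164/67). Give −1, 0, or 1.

First reduce: 164 ≡ 30 (mod 67).
Pull out 2: since 67 ≡ 3 (mod 8), (2/67) = -1.
Reciprocity: 15 ≡ 3 and 67 ≡ 3 (mod 4), so (15/67) = −(67/15).
Reduce top mod 15: now compute (7/15).
Reciprocity: 7 ≡ 3 and 15 ≡ 3 (mod 4), so (7/15) = −(15/7).
Reduce top mod 7: now compute (1/7).
Reached (1/7) = 1. Collecting the sign flips along the way, the symbol is -1.

-1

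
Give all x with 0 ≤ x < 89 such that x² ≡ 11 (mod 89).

10, 79

89 ≡ 1 (mod 4), so we find a root by search.
Trying successive values, 10² = 100 ≡ 11 (mod 89). The other root is 89 − 10 = 79.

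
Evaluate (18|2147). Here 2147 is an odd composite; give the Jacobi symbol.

-1

Pull out 2: since 2147 ≡ 3 (mod 8), (2/2147) = -1.
Reciprocity: 9 ≡ 1 and 2147 ≡ 3 (mod 4), so (9/2147) = +(2147/9).
Reduce top mod 9: now compute (5/9).
Reciprocity: 5 ≡ 1 and 9 ≡ 1 (mod 4), so (5/9) = +(9/5).
Reduce top mod 5: now compute (4/5).
Pull out 2^2: since 5 ≡ 5 (mod 8), (2/5) = -1, so (2/5)^2 = +1.
Reached (1/5) = 1. Collecting the sign flips along the way, the symbol is -1.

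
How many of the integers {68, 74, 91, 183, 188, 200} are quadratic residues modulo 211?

2

(68/211) = -1 → non-residue.
(74/211) = -1 → non-residue.
(91/211) = -1 → non-residue.
(183/211) = +1 → QR.
(188/211) = +1 → QR.
(200/211) = -1 → non-residue.
Total quadratic residues among the 6: 2.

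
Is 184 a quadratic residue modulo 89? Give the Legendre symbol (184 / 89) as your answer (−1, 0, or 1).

Euler's criterion: (184/89) ≡ 6^44 (mod 89).
6^2 ≡ 36 (mod 89)
6^4 ≡ 50 (mod 89)
6^8 ≡ 8 (mod 89)
6^16 ≡ 64 (mod 89)
6^32 ≡ 2 (mod 89)
6^44 = 6^(32+8+4) ≡ 88 (mod 89).
Result is 88 ≡ −1, so (184/89) = −1.

-1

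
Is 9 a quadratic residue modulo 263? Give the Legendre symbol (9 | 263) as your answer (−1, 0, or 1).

Reciprocity: 9 ≡ 1 and 263 ≡ 3 (mod 4), so (9/263) = +(263/9).
Reduce top mod 9: now compute (2/9).
Pull out 2: since 9 ≡ 1 (mod 8), (2/9) = +1.
Reached (1/9) = 1. Collecting the sign flips along the way, the symbol is +1.

1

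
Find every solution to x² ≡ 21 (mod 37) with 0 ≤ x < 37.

37 ≡ 1 (mod 4), so we find a root by search.
Trying successive values, 13² = 169 ≡ 21 (mod 37). The other root is 37 − 13 = 24.

13, 24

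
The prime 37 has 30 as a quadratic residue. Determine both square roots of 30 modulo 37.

37 ≡ 1 (mod 4), so we find a root by search.
Trying successive values, 17² = 289 ≡ 30 (mod 37). The other root is 37 − 17 = 20.

17, 20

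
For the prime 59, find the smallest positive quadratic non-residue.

(2/59) = −1, so 2 is the smallest positive non-residue mod 59.

2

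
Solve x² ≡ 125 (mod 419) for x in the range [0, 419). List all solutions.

205, 214

Since 419 ≡ 3 (mod 4), a square root of 125 is 125^((419+1)/4) = 125^105 mod 419.
Repeated squaring: 125^2≡122, 125^4≡219, 125^8≡195, 125^16≡315, 125^32≡341, 125^64≡218 (mod 419).
125^105 = 125^(64+32+8+1) ≡ 205 (mod 419).
Check: 205² = 42025 ≡ 125 (mod 419). The two roots are 205 and 214.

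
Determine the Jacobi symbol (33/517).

Reciprocity: 33 ≡ 1 and 517 ≡ 1 (mod 4), so (33/517) = +(517/33).
Reduce top mod 33: now compute (22/33).
Pull out 2: since 33 ≡ 1 (mod 8), (2/33) = +1.
Reciprocity: 11 ≡ 3 and 33 ≡ 1 (mod 4), so (11/33) = +(33/11).
Reduce top mod 11: now compute (0/11).
Top reduces to 0: gcd > 1, so the symbol is 0.

0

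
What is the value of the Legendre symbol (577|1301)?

1

Reciprocity: 577 ≡ 1 and 1301 ≡ 1 (mod 4), so (577/1301) = +(1301/577).
Reduce top mod 577: now compute (147/577).
Reciprocity: 147 ≡ 3 and 577 ≡ 1 (mod 4), so (147/577) = +(577/147).
Reduce top mod 147: now compute (136/147).
Pull out 2^3: since 147 ≡ 3 (mod 8), (2/147) = -1, so (2/147)^3 = -1.
Reciprocity: 17 ≡ 1 and 147 ≡ 3 (mod 4), so (17/147) = +(147/17).
Reduce top mod 17: now compute (11/17).
Reciprocity: 11 ≡ 3 and 17 ≡ 1 (mod 4), so (11/17) = +(17/11).
Reduce top mod 11: now compute (6/11).
Pull out 2: since 11 ≡ 3 (mod 8), (2/11) = -1.
Reciprocity: 3 ≡ 3 and 11 ≡ 3 (mod 4), so (3/11) = −(11/3).
Reduce top mod 3: now compute (2/3).
Pull out 2: since 3 ≡ 3 (mod 8), (2/3) = -1.
Reached (1/3) = 1. Collecting the sign flips along the way, the symbol is +1.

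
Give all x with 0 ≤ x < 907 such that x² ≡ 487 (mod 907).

77, 830

Since 907 ≡ 3 (mod 4), a square root of 487 is 487^((907+1)/4) = 487^227 mod 907.
Repeated squaring: 487^2≡442, 487^4≡359, 487^8≡87, 487^16≡313, 487^32≡13, 487^64≡169, 487^128≡444 (mod 907).
487^227 = 487^(128+64+32+2+1) ≡ 77 (mod 907).
Check: 77² = 5929 ≡ 487 (mod 907). The two roots are 77 and 830.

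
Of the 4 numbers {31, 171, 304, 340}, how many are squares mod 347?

(31/347) = +1 → QR.
(171/347) = -1 → non-residue.
(304/347) = -1 → non-residue.
(340/347) = +1 → QR.
Total quadratic residues among the 4: 2.

2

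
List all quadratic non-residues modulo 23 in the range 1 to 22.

5, 7, 10, 11, 14, 15, 17, 19, 20, 21, 22

Square k = 1,…,11 (k and 23−k give the same square):
1²=1, 2²=4, 3²=9, 4²=16, 5²≡2, 6²≡13, 7²≡3, 8²≡18, 9²≡12, 10²≡8, 11²≡6 (mod 23).
The residues are {1, 2, 3, 4, 6, 8, 9, 12, 13, 16, 18}; the non-residues are the remaining 11 nonzero classes.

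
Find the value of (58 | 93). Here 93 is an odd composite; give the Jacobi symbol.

Pull out 2: since 93 ≡ 5 (mod 8), (2/93) = -1.
Reciprocity: 29 ≡ 1 and 93 ≡ 1 (mod 4), so (29/93) = +(93/29).
Reduce top mod 29: now compute (6/29).
Pull out 2: since 29 ≡ 5 (mod 8), (2/29) = -1.
Reciprocity: 3 ≡ 3 and 29 ≡ 1 (mod 4), so (3/29) = +(29/3).
Reduce top mod 3: now compute (2/3).
Pull out 2: since 3 ≡ 3 (mod 8), (2/3) = -1.
Reached (1/3) = 1. Collecting the sign flips along the way, the symbol is -1.

-1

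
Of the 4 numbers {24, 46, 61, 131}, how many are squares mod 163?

4

(24/163) = +1 → QR.
(46/163) = +1 → QR.
(61/163) = +1 → QR.
(131/163) = +1 → QR.
Total quadratic residues among the 4: 4.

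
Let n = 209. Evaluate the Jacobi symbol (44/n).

0

Pull out 2^2: since 209 ≡ 1 (mod 8), (2/209) = +1, so (2/209)^2 = +1.
Reciprocity: 11 ≡ 3 and 209 ≡ 1 (mod 4), so (11/209) = +(209/11).
Reduce top mod 11: now compute (0/11).
Top reduces to 0: gcd > 1, so the symbol is 0.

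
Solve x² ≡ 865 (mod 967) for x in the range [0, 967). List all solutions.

320, 647

Since 967 ≡ 3 (mod 4), a square root of 865 is 865^((967+1)/4) = 865^242 mod 967.
Repeated squaring: 865^2≡734, 865^4≡137, 865^8≡396, 865^16≡162, 865^32≡135, 865^64≡819, 865^128≡630 (mod 967).
865^242 = 865^(128+64+32+16+2) ≡ 647 (mod 967).
Check: 647² = 418609 ≡ 865 (mod 967). The two roots are 320 and 647.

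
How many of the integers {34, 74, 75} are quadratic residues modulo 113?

(34/113) = -1 → non-residue.
(74/113) = -1 → non-residue.
(75/113) = -1 → non-residue.
Total quadratic residues among the 3: 0.

0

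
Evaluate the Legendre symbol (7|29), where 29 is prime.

Reciprocity: 7 ≡ 3 and 29 ≡ 1 (mod 4), so (7/29) = +(29/7).
Reduce top mod 7: now compute (1/7).
Reached (1/7) = 1. Collecting the sign flips along the way, the symbol is +1.

1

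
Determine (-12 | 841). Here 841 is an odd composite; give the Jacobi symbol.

1

First reduce: -12 ≡ 829 (mod 841).
Reciprocity: 829 ≡ 1 and 841 ≡ 1 (mod 4), so (829/841) = +(841/829).
Reduce top mod 829: now compute (12/829).
Pull out 2^2: since 829 ≡ 5 (mod 8), (2/829) = -1, so (2/829)^2 = +1.
Reciprocity: 3 ≡ 3 and 829 ≡ 1 (mod 4), so (3/829) = +(829/3).
Reduce top mod 3: now compute (1/3).
Reached (1/3) = 1. Collecting the sign flips along the way, the symbol is +1.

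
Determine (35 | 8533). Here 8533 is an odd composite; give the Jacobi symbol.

0

Reciprocity: 35 ≡ 3 and 8533 ≡ 1 (mod 4), so (35/8533) = +(8533/35).
Reduce top mod 35: now compute (28/35).
Pull out 2^2: since 35 ≡ 3 (mod 8), (2/35) = -1, so (2/35)^2 = +1.
Reciprocity: 7 ≡ 3 and 35 ≡ 3 (mod 4), so (7/35) = −(35/7).
Reduce top mod 7: now compute (0/7).
Top reduces to 0: gcd > 1, so the symbol is 0.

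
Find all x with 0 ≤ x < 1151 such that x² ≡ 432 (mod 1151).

226, 925

Since 1151 ≡ 3 (mod 4), a square root of 432 is 432^((1151+1)/4) = 432^288 mod 1151.
Repeated squaring: 432^2≡162, 432^4≡922, 432^8≡646, 432^16≡654, 432^32≡695, 432^64≡756, 432^128≡640, 432^256≡995 (mod 1151).
432^288 = 432^(256+32) ≡ 925 (mod 1151).
Check: 925² = 855625 ≡ 432 (mod 1151). The two roots are 226 and 925.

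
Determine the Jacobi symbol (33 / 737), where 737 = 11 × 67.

Reciprocity: 33 ≡ 1 and 737 ≡ 1 (mod 4), so (33/737) = +(737/33).
Reduce top mod 33: now compute (11/33).
Reciprocity: 11 ≡ 3 and 33 ≡ 1 (mod 4), so (11/33) = +(33/11).
Reduce top mod 11: now compute (0/11).
Top reduces to 0: gcd > 1, so the symbol is 0.

0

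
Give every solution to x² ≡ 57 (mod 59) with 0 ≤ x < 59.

23, 36

Since 59 ≡ 3 (mod 4), a square root of 57 is 57^((59+1)/4) = 57^15 mod 59.
Repeated squaring: 57^2≡4, 57^4≡16, 57^8≡20 (mod 59).
57^15 = 57^(8+4+2+1) ≡ 36 (mod 59).
Check: 36² = 1296 ≡ 57 (mod 59). The two roots are 23 and 36.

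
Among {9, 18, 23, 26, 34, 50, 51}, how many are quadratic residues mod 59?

3

(9/59) = +1 → QR.
(18/59) = -1 → non-residue.
(23/59) = -1 → non-residue.
(26/59) = +1 → QR.
(34/59) = -1 → non-residue.
(50/59) = -1 → non-residue.
(51/59) = +1 → QR.
Total quadratic residues among the 7: 3.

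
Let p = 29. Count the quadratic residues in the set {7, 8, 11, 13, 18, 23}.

(7/29) = +1 → QR.
(8/29) = -1 → non-residue.
(11/29) = -1 → non-residue.
(13/29) = +1 → QR.
(18/29) = -1 → non-residue.
(23/29) = +1 → QR.
Total quadratic residues among the 6: 3.

3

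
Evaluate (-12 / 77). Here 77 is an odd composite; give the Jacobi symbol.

-1

First reduce: -12 ≡ 65 (mod 77).
Reciprocity: 65 ≡ 1 and 77 ≡ 1 (mod 4), so (65/77) = +(77/65).
Reduce top mod 65: now compute (12/65).
Pull out 2^2: since 65 ≡ 1 (mod 8), (2/65) = +1, so (2/65)^2 = +1.
Reciprocity: 3 ≡ 3 and 65 ≡ 1 (mod 4), so (3/65) = +(65/3).
Reduce top mod 3: now compute (2/3).
Pull out 2: since 3 ≡ 3 (mod 8), (2/3) = -1.
Reached (1/3) = 1. Collecting the sign flips along the way, the symbol is -1.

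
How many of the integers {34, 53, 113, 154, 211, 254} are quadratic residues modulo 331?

(34/331) = -1 → non-residue.
(53/331) = +1 → QR.
(113/331) = +1 → QR.
(154/331) = -1 → non-residue.
(211/331) = -1 → non-residue.
(254/331) = -1 → non-residue.
Total quadratic residues among the 6: 2.

2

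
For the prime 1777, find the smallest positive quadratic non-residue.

5

(2/1777) = +1, so 2 is a residue.
(3/1777) = +1, so 3 is a residue.
(4/1777) = +1, so 4 is a residue.
(5/1777) = −1, so 5 is the smallest positive non-residue mod 1777.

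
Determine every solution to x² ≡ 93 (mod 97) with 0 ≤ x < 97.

97 ≡ 1 (mod 4), so we find a root by search.
Trying successive values, 44² = 1936 ≡ 93 (mod 97). The other root is 97 − 44 = 53.

44, 53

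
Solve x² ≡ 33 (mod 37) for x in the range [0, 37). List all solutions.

12, 25

37 ≡ 1 (mod 4), so we find a root by search.
Trying successive values, 12² = 144 ≡ 33 (mod 37). The other root is 37 − 12 = 25.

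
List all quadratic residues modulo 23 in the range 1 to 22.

1 2 3 4 6 8 9 12 13 16 18

Square k = 1,…,11 (k and 23−k give the same square):
1²=1, 2²=4, 3²=9, 4²=16, 5²≡2, 6²≡13, 7²≡3, 8²≡18, 9²≡12, 10²≡8, 11²≡6 (mod 23).
So the quadratic residues mod 23 are {1, 2, 3, 4, 6, 8, 9, 12, 13, 16, 18}.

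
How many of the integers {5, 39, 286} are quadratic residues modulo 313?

2

(5/313) = -1 → non-residue.
(39/313) = +1 → QR.
(286/313) = +1 → QR.
Total quadratic residues among the 3: 2.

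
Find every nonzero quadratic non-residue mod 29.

2,3,8,10,11,12,14,15,17,18,19,21,26,27

Square k = 1,…,14 (k and 29−k give the same square):
1²=1, 2²=4, 3²=9, 4²=16, 5²=25, 6²≡7, 7²≡20, 8²≡6, 9²≡23, 10²≡13, 11²≡5, 12²≡28, 13²≡24, 14²≡22 (mod 29).
The residues are {1, 4, 5, 6, 7, 9, 13, 16, 20, 22, 23, 24, 25, 28}; the non-residues are the remaining 14 nonzero classes.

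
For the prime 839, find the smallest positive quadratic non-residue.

(2/839) = +1, so 2 is a residue.
(3/839) = +1, so 3 is a residue.
(4/839) = +1, so 4 is a residue.
(5/839) = +1, so 5 is a residue.
(6/839) = +1, so 6 is a residue.
(7/839) = +1, so 7 is a residue.
(8/839) = +1, so 8 is a residue.
(9/839) = +1, so 9 is a residue.
(10/839) = +1, so 10 is a residue.
(11/839) = −1, so 11 is the smallest positive non-residue mod 839.

11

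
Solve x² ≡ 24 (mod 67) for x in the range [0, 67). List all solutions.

15, 52

Since 67 ≡ 3 (mod 4), a square root of 24 is 24^((67+1)/4) = 24^17 mod 67.
Repeated squaring: 24^2≡40, 24^4≡59, 24^8≡64, 24^16≡9 (mod 67).
24^17 = 24^(16+1) ≡ 15 (mod 67).
Check: 15² = 225 ≡ 24 (mod 67). The two roots are 15 and 52.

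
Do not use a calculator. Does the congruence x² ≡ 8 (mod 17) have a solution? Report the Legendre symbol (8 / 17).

Pull out 2^3: since 17 ≡ 1 (mod 8), (2/17) = +1, so (2/17)^3 = +1.
Reached (1/17) = 1. Collecting the sign flips along the way, the symbol is +1.

1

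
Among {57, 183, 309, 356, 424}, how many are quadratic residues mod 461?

1

(57/461) = -1 → non-residue.
(183/461) = -1 → non-residue.
(309/461) = -1 → non-residue.
(356/461) = +1 → QR.
(424/461) = -1 → non-residue.
Total quadratic residues among the 5: 1.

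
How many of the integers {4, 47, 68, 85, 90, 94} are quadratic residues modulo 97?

4

(4/97) = +1 → QR.
(47/97) = +1 → QR.
(68/97) = -1 → non-residue.
(85/97) = +1 → QR.
(90/97) = -1 → non-residue.
(94/97) = +1 → QR.
Total quadratic residues among the 6: 4.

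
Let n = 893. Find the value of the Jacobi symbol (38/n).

0

Pull out 2: since 893 ≡ 5 (mod 8), (2/893) = -1.
Reciprocity: 19 ≡ 3 and 893 ≡ 1 (mod 4), so (19/893) = +(893/19).
Reduce top mod 19: now compute (0/19).
Top reduces to 0: gcd > 1, so the symbol is 0.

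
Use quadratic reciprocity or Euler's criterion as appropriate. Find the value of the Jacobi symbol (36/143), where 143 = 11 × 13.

Pull out 2^2: since 143 ≡ 7 (mod 8), (2/143) = +1, so (2/143)^2 = +1.
Reciprocity: 9 ≡ 1 and 143 ≡ 3 (mod 4), so (9/143) = +(143/9).
Reduce top mod 9: now compute (8/9).
Pull out 2^3: since 9 ≡ 1 (mod 8), (2/9) = +1, so (2/9)^3 = +1.
Reached (1/9) = 1. Collecting the sign flips along the way, the symbol is +1.

1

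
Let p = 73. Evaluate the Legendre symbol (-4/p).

First reduce: -4 ≡ 69 (mod 73).
Reciprocity: 69 ≡ 1 and 73 ≡ 1 (mod 4), so (69/73) = +(73/69).
Reduce top mod 69: now compute (4/69).
Pull out 2^2: since 69 ≡ 5 (mod 8), (2/69) = -1, so (2/69)^2 = +1.
Reached (1/69) = 1. Collecting the sign flips along the way, the symbol is +1.

1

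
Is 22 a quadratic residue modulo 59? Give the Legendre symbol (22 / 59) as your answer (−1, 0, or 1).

Pull out 2: since 59 ≡ 3 (mod 8), (2/59) = -1.
Reciprocity: 11 ≡ 3 and 59 ≡ 3 (mod 4), so (11/59) = −(59/11).
Reduce top mod 11: now compute (4/11).
Pull out 2^2: since 11 ≡ 3 (mod 8), (2/11) = -1, so (2/11)^2 = +1.
Reached (1/11) = 1. Collecting the sign flips along the way, the symbol is +1.

1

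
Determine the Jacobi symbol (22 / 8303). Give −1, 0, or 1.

Pull out 2: since 8303 ≡ 7 (mod 8), (2/8303) = +1.
Reciprocity: 11 ≡ 3 and 8303 ≡ 3 (mod 4), so (11/8303) = −(8303/11).
Reduce top mod 11: now compute (9/11).
Reciprocity: 9 ≡ 1 and 11 ≡ 3 (mod 4), so (9/11) = +(11/9).
Reduce top mod 9: now compute (2/9).
Pull out 2: since 9 ≡ 1 (mod 8), (2/9) = +1.
Reached (1/9) = 1. Collecting the sign flips along the way, the symbol is -1.

-1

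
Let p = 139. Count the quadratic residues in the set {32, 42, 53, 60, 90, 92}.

1

(32/139) = -1 → non-residue.
(42/139) = +1 → QR.
(53/139) = -1 → non-residue.
(60/139) = -1 → non-residue.
(90/139) = -1 → non-residue.
(92/139) = -1 → non-residue.
Total quadratic residues among the 6: 1.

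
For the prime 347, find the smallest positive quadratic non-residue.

(2/347) = −1, so 2 is the smallest positive non-residue mod 347.

2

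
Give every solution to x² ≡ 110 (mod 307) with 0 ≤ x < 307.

73, 234

Since 307 ≡ 3 (mod 4), a square root of 110 is 110^((307+1)/4) = 110^77 mod 307.
Repeated squaring: 110^2≡127, 110^4≡165, 110^8≡209, 110^16≡87, 110^32≡201, 110^64≡184 (mod 307).
110^77 = 110^(64+8+4+1) ≡ 234 (mod 307).
Check: 234² = 54756 ≡ 110 (mod 307). The two roots are 73 and 234.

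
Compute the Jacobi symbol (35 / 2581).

Reciprocity: 35 ≡ 3 and 2581 ≡ 1 (mod 4), so (35/2581) = +(2581/35).
Reduce top mod 35: now compute (26/35).
Pull out 2: since 35 ≡ 3 (mod 8), (2/35) = -1.
Reciprocity: 13 ≡ 1 and 35 ≡ 3 (mod 4), so (13/35) = +(35/13).
Reduce top mod 13: now compute (9/13).
Reciprocity: 9 ≡ 1 and 13 ≡ 1 (mod 4), so (9/13) = +(13/9).
Reduce top mod 9: now compute (4/9).
Pull out 2^2: since 9 ≡ 1 (mod 8), (2/9) = +1, so (2/9)^2 = +1.
Reached (1/9) = 1. Collecting the sign flips along the way, the symbol is -1.

-1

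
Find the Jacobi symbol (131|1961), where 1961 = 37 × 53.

-1

Reciprocity: 131 ≡ 3 and 1961 ≡ 1 (mod 4), so (131/1961) = +(1961/131).
Reduce top mod 131: now compute (127/131).
Reciprocity: 127 ≡ 3 and 131 ≡ 3 (mod 4), so (127/131) = −(131/127).
Reduce top mod 127: now compute (4/127).
Pull out 2^2: since 127 ≡ 7 (mod 8), (2/127) = +1, so (2/127)^2 = +1.
Reached (1/127) = 1. Collecting the sign flips along the way, the symbol is -1.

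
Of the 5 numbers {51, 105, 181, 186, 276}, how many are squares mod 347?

2

(51/347) = -1 → non-residue.
(105/347) = +1 → QR.
(181/347) = +1 → QR.
(186/347) = -1 → non-residue.
(276/347) = -1 → non-residue.
Total quadratic residues among the 5: 2.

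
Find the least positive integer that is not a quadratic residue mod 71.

(2/71) = +1, so 2 is a residue.
(3/71) = +1, so 3 is a residue.
(4/71) = +1, so 4 is a residue.
(5/71) = +1, so 5 is a residue.
(6/71) = +1, so 6 is a residue.
(7/71) = −1, so 7 is the smallest positive non-residue mod 71.

7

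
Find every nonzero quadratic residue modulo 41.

Square k = 1,…,20 (k and 41−k give the same square):
1²=1, 2²=4, 3²=9, 4²=16, 5²=25, 6²=36, 7²≡8, 8²≡23, 9²≡40, 10²≡18, 11²≡39, 12²≡21, 13²≡5, 14²≡32, 15²≡20, 16²≡10, 17²≡2, 18²≡37, 19²≡33, 20²≡31 (mod 41).
So the quadratic residues mod 41 are {1, 2, 4, 5, 8, 9, 10, 16, 18, 20, 21, 23, 25, 31, 32, 33, 36, 37, 39, 40}.

1,2,4,5,8,9,10,16,18,20,21,23,25,31,32,33,36,37,39,40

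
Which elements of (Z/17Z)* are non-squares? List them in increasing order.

3, 5, 6, 7, 10, 11, 12, 14

Square k = 1,…,8 (k and 17−k give the same square):
1²=1, 2²=4, 3²=9, 4²=16, 5²≡8, 6²≡2, 7²≡15, 8²≡13 (mod 17).
The residues are {1, 2, 4, 8, 9, 13, 15, 16}; the non-residues are the remaining 8 nonzero classes.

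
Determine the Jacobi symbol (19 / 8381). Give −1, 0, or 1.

-1

Reciprocity: 19 ≡ 3 and 8381 ≡ 1 (mod 4), so (19/8381) = +(8381/19).
Reduce top mod 19: now compute (2/19).
Pull out 2: since 19 ≡ 3 (mod 8), (2/19) = -1.
Reached (1/19) = 1. Collecting the sign flips along the way, the symbol is -1.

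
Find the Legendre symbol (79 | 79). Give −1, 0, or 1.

0

First reduce: 79 ≡ 0 (mod 79).
Top reduces to 0: gcd > 1, so the symbol is 0.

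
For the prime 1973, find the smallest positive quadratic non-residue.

(2/1973) = −1, so 2 is the smallest positive non-residue mod 1973.

2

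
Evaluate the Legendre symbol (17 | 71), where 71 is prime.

Reciprocity: 17 ≡ 1 and 71 ≡ 3 (mod 4), so (17/71) = +(71/17).
Reduce top mod 17: now compute (3/17).
Reciprocity: 3 ≡ 3 and 17 ≡ 1 (mod 4), so (3/17) = +(17/3).
Reduce top mod 3: now compute (2/3).
Pull out 2: since 3 ≡ 3 (mod 8), (2/3) = -1.
Reached (1/3) = 1. Collecting the sign flips along the way, the symbol is -1.

-1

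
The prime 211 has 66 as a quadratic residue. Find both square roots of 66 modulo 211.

Since 211 ≡ 3 (mod 4), a square root of 66 is 66^((211+1)/4) = 66^53 mod 211.
Repeated squaring: 66^2≡136, 66^4≡139, 66^8≡120, 66^16≡52, 66^32≡172 (mod 211).
66^53 = 66^(32+16+4+1) ≡ 53 (mod 211).
Check: 53² = 2809 ≡ 66 (mod 211). The two roots are 53 and 158.

53, 158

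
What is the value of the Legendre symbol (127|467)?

Euler's criterion: (127/467) ≡ 127^233 (mod 467).
127^2 ≡ 251 (mod 467)
127^4 ≡ 423 (mod 467)
127^8 ≡ 68 (mod 467)
127^16 ≡ 421 (mod 467)
127^32 ≡ 248 (mod 467)
127^64 ≡ 327 (mod 467)
127^128 ≡ 453 (mod 467)
127^233 = 127^(128+64+32+8+1) ≡ 1 (mod 467).
Result is 1, so (127/467) = 1.

1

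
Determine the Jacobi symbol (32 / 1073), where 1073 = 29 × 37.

Pull out 2^5: since 1073 ≡ 1 (mod 8), (2/1073) = +1, so (2/1073)^5 = +1.
Reached (1/1073) = 1. Collecting the sign flips along the way, the symbol is +1.

1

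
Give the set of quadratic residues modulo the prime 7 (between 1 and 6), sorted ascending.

Square k = 1,…,3 (k and 7−k give the same square):
1²=1, 2²=4, 3²≡2 (mod 7).
So the quadratic residues mod 7 are {1, 2, 4}.

1, 2, 4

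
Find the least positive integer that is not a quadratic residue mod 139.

(2/139) = −1, so 2 is the smallest positive non-residue mod 139.

2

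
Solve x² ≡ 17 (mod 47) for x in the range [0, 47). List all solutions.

8, 39

Since 47 ≡ 3 (mod 4), a square root of 17 is 17^((47+1)/4) = 17^12 mod 47.
Repeated squaring: 17^2≡7, 17^4≡2, 17^8≡4 (mod 47).
17^12 = 17^(8+4) ≡ 8 (mod 47).
Check: 8² = 64 ≡ 17 (mod 47). The two roots are 8 and 39.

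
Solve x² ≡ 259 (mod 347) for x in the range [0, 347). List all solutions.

134, 213

Since 347 ≡ 3 (mod 4), a square root of 259 is 259^((347+1)/4) = 259^87 mod 347.
Repeated squaring: 259^2≡110, 259^4≡302, 259^8≡290, 259^16≡126, 259^32≡261, 259^64≡109 (mod 347).
259^87 = 259^(64+16+4+2+1) ≡ 213 (mod 347).
Check: 213² = 45369 ≡ 259 (mod 347). The two roots are 134 and 213.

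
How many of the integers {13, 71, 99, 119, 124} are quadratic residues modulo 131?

2

(13/131) = +1 → QR.
(71/131) = -1 → non-residue.
(99/131) = +1 → QR.
(119/131) = -1 → non-residue.
(124/131) = -1 → non-residue.
Total quadratic residues among the 5: 2.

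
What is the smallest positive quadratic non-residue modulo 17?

(2/17) = +1, so 2 is a residue.
(3/17) = −1, so 3 is the smallest positive non-residue mod 17.

3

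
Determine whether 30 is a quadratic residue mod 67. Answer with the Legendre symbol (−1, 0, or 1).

Euler's criterion: (30/67) ≡ 30^33 (mod 67).
30^2 ≡ 29 (mod 67)
30^4 ≡ 37 (mod 67)
30^8 ≡ 29 (mod 67)
30^16 ≡ 37 (mod 67)
30^32 ≡ 29 (mod 67)
30^33 = 30^(32+1) ≡ 66 (mod 67).
Result is 66 ≡ −1, so (30/67) = −1.

-1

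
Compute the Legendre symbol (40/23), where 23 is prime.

-1

First reduce: 40 ≡ 17 (mod 23).
Reciprocity: 17 ≡ 1 and 23 ≡ 3 (mod 4), so (17/23) = +(23/17).
Reduce top mod 17: now compute (6/17).
Pull out 2: since 17 ≡ 1 (mod 8), (2/17) = +1.
Reciprocity: 3 ≡ 3 and 17 ≡ 1 (mod 4), so (3/17) = +(17/3).
Reduce top mod 3: now compute (2/3).
Pull out 2: since 3 ≡ 3 (mod 8), (2/3) = -1.
Reached (1/3) = 1. Collecting the sign flips along the way, the symbol is -1.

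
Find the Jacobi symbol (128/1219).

-1

Pull out 2^7: since 1219 ≡ 3 (mod 8), (2/1219) = -1, so (2/1219)^7 = -1.
Reached (1/1219) = 1. Collecting the sign flips along the way, the symbol is -1.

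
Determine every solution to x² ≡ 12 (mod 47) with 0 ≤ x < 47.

Since 47 ≡ 3 (mod 4), a square root of 12 is 12^((47+1)/4) = 12^12 mod 47.
Repeated squaring: 12^2≡3, 12^4≡9, 12^8≡34 (mod 47).
12^12 = 12^(8+4) ≡ 24 (mod 47).
Check: 24² = 576 ≡ 12 (mod 47). The two roots are 23 and 24.

23, 24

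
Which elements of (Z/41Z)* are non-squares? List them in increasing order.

Square k = 1,…,20 (k and 41−k give the same square):
1²=1, 2²=4, 3²=9, 4²=16, 5²=25, 6²=36, 7²≡8, 8²≡23, 9²≡40, 10²≡18, 11²≡39, 12²≡21, 13²≡5, 14²≡32, 15²≡20, 16²≡10, 17²≡2, 18²≡37, 19²≡33, 20²≡31 (mod 41).
The residues are {1, 2, 4, 5, 8, 9, 10, 16, 18, 20, 21, 23, 25, 31, 32, 33, 36, 37, 39, 40}; the non-residues are the remaining 20 nonzero classes.

3 6 7 11 12 13 14 15 17 19 22 24 26 27 28 29 30 34 35 38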